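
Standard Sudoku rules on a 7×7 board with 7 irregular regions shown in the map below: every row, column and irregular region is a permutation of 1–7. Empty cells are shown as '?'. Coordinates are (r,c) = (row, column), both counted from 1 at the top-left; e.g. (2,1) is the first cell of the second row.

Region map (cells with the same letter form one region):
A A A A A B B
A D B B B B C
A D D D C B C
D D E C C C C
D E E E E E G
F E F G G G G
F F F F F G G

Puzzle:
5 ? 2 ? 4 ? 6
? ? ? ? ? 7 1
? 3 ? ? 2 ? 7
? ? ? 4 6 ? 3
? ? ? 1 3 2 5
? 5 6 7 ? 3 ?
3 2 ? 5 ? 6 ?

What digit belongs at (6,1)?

4

(1,4) = 3 (sole candidate).
(1,6) = 1 (sole candidate).
(2,1) = 6 (sole candidate).
(2,2) = 4 (sole candidate).
(2,4) = 2 (sole candidate).
(2,5) = 5 (sole candidate).
(3,1) = 1 (sole candidate).
(3,3) = 5 (sole candidate).
(3,4) = 6 (sole candidate).
(3,6) = 4 (sole candidate).
(4,3) = 7 (sole candidate).
(4,6) = 5 (sole candidate).
(5,1) = 7 (sole candidate).
(5,2) = 6 (sole candidate).
(5,3) = 4 (sole candidate).
(6,1) = 4: row 6 has {3,5,6,7}; col 1 has {1,3,5,6,7}; region has {2,3,5,6} → only 4 remains.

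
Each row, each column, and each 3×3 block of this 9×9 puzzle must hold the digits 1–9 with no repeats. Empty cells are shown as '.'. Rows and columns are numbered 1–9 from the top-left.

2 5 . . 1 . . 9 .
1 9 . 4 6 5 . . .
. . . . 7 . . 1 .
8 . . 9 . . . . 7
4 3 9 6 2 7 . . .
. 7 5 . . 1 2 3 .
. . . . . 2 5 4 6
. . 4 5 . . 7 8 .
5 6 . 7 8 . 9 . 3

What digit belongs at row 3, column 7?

row 5, column 8 = 5 (sole candidate).
row 6, column 1 = 6 (sole candidate).
row 6, column 4 = 8 (sole candidate).
row 6, column 5 = 4 (sole candidate).
row 6, column 9 = 9 (sole candidate).
row 9, column 6 = 4 (sole candidate).
row 9, column 8 = 2 (sole candidate).
row 1, column 4 = 3 (sole candidate).
row 1, column 6 = 8 (sole candidate).
row 1, column 9 = 4 (sole candidate).
row 2, column 8 = 7 (sole candidate).
row 3, column 1 = 3 (sole candidate).
row 3, column 4 = 2 (sole candidate).
row 3, column 6 = 9 (sole candidate).
row 4, column 6 = 3 (sole candidate).
row 4, column 8 = 6 (sole candidate).
row 7, column 4 = 1 (sole candidate).
row 8, column 1 = 9 (sole candidate).
row 8, column 5 = 3 (sole candidate).
row 8, column 6 = 6 (sole candidate).
row 8, column 9 = 1 (sole candidate).
row 9, column 3 = 1 (sole candidate).
row 1, column 7 = 6 (sole candidate).
row 2, column 3 = 8 (sole candidate).
row 2, column 7 = 3 (sole candidate).
row 2, column 9 = 2 (sole candidate).
row 3, column 2 = 4 (sole candidate).
row 3, column 3 = 6 (sole candidate).
row 3, column 7 = 8: row 3 has {1,2,3,4,6,7,9}; col 7 has {2,3,5,6,7,9}; box has {1,2,3,4,6,7,9} → only 8 remains.

8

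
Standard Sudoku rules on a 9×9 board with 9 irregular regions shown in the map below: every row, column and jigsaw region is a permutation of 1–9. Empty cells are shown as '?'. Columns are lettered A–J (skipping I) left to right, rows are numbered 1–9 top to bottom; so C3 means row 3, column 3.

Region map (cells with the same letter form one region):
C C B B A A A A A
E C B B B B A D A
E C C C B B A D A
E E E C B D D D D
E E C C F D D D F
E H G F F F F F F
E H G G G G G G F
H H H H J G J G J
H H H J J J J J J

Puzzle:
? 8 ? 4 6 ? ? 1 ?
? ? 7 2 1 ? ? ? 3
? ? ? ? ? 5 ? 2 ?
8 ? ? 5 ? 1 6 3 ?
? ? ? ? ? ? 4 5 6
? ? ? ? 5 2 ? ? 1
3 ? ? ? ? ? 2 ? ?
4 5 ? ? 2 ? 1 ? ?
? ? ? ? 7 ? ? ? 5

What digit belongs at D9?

E4 = 9 (sole candidate).
J4 = 7 (sole candidate).
C1 = 3 (sole candidate).
E3 = 8 (sole candidate).
E5 = 3 (sole candidate).
E7 = 4 (sole candidate).
F2 = 6 (sole candidate).
G1 = 5 (hidden single in row 1).
B2 = 4 (hidden single in row 2).
A2 = 5 (hidden single in row 2).
B4 = 2 (sole candidate).
C4 = 4 (sole candidate).
J3 = 4 (hidden single in row 3).
C5 = 2 (hidden single in row 5).
F5 = 8 (hidden single in row 5).
H2 = 9 (sole candidate).
G2 = 8 (sole candidate).
J1 = 2 (hidden single in row 1).
B6 = 3 (hidden single in row 6).
H6 = 4 (hidden single in row 6).
D3 = 3 (hidden single in row 3).
C7 = 5 (hidden single in row 7).
F8 = 3 (hidden single in row 8).
A9 = 2 (hidden single in row 9).
G9 = 3 (hidden single in row 9).
F9 = 4 (hidden single in row 9).
D7 = 1 (hidden single in region G).
Singles propagation stalls; D9 is still open with candidates {6,8,9}.
  Try D9 = 8: this forces J8=9, H9=6, J7=8, H7=7, H8=8; then row 6 has no cell left for 8 — contradiction.
  Try D9 = 9: this forces D5=7, D6=8, J7=9, D8=6, J8=8, B9=1, C9=8, H9=6; then row 7 has no cell left for 6 — contradiction.
So D9 = 6.

6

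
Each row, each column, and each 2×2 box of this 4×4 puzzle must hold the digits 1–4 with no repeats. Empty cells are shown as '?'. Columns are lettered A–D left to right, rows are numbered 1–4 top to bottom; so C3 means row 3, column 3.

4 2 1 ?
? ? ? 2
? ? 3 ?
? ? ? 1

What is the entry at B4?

D1 = 3: row 1 has {1,2,4}; col 4 has {1,2}; box has {1,2} → only 3 remains.
C2 = 4: row 2 has {2}; col 3 has {1,3}; box has {1,2,3} → only 4 remains.
D3 = 4: row 3 has {3}; col 4 has {1,2,3}; box has {1,3} → only 4 remains.
C4 = 2: row 4 has {1}; col 3 has {1,3,4}; box has {1,3,4} → only 2 remains.
B3 = 1: row 3 has {3,4}; col 2 has {2}; box has {} → only 1 remains.
A4 = 3: row 4 has {1,2}; col 1 has {4}; box has {1} → only 3 remains.
B4 = 4: row 4 has {1,2,3}; col 2 has {1,2}; box has {1,3} → only 4 remains.

4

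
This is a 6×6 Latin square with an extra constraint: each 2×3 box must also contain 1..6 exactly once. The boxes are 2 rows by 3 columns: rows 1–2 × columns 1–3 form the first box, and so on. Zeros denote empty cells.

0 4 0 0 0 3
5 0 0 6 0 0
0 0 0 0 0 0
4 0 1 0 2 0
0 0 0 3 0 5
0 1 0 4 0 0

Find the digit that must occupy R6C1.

R4C4 = 5: row 4 has {1,2,4}; col 4 has {3,4,6}; box has {2} → only 5 remains.
R4C6 = 6: row 4 has {1,2,4,5}; col 6 has {3,5}; box has {2,5} → only 6 remains.
R6C5 = 6: row 6 has {1,4}; col 5 has {2}; box has {3,4,5} → only 6 remains.
R6C6 = 2: row 6 has {1,4,6}; col 6 has {3,5,6}; box has {3,4,5,6} → only 2 remains.
R3C4 = 1: row 3 has {}; col 4 has {3,4,5,6}; box has {2,5,6} → only 1 remains.
R3C6 = 4: row 3 has {1}; col 6 has {2,3,5,6}; box has {1,2,5,6} → only 4 remains.
R4C2 = 3: row 4 has {1,2,4,5,6}; col 2 has {1,4}; box has {1,4} → only 3 remains.
R5C5 = 1: row 5 has {3,5}; col 5 has {2,6}; box has {2,3,4,5,6} → only 1 remains.
R6C1 = 3: row 6 has {1,2,4,6}; col 1 has {4,5}; box has {1} → only 3 remains.

3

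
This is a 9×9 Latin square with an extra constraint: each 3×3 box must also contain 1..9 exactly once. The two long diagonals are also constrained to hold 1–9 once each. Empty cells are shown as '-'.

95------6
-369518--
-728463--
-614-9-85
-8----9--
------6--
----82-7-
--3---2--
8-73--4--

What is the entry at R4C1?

R2C1 = 4: row 2 has {1,3,5,6,8,9}; col 1 has {8,9}; box has {2,3,5,6,7,9} → only 4 remains.
R2C8 = 2: row 2 has {1,3,4,5,6,8,9}; col 8 has {7,8}; box has {3,6,8}; anti-diagonal has {3,6,8,9} → only 2 remains.
R2C9 = 7: row 2 has {1,2,3,4,5,6,8,9}; col 9 has {5,6}; box has {2,3,6,8} → only 7 remains.
R3C1 = 1: row 3 has {2,3,4,6,7,8}; col 1 has {4,8,9}; box has {2,3,4,5,6,7,9} → only 1 remains.
R3C9 = 9: row 3 has {1,2,3,4,6,7,8}; col 9 has {5,6,7}; box has {2,3,6,7,8} → only 9 remains.
R4C7 = 7: row 4 has {1,4,5,6,8,9}; col 7 has {2,3,4,6,8,9}; box has {5,6,8,9} → only 7 remains.
R9C6 = 5: row 9 has {3,4,7,8}; col 6 has {1,2,6,9}; box has {2,3,8} → only 5 remains.
R9C9 = 1: row 9 has {3,4,5,7,8}; col 9 has {5,6,7,9}; box has {2,4,7}; main diagonal has {2,3,4,9} → only 1 remains.
R1C3 = 8: row 1 has {5,6,9}; col 3 has {1,2,3,6,7}; box has {1,2,3,4,5,6,7,9} → only 8 remains.
R1C7 = 1: row 1 has {5,6,8,9}; col 7 has {2,3,4,6,7,8,9}; box has {2,3,6,7,8,9} → only 1 remains.
R1C8 = 4: row 1 has {1,5,6,8,9}; col 8 has {2,7,8}; box has {1,2,3,6,7,8,9} → only 4 remains.
R3C8 = 5: row 3 has {1,2,3,4,6,7,8,9}; col 8 has {2,4,7,8}; box has {1,2,3,4,6,7,8,9} → only 5 remains.
R5C5 = 7: row 5 has {8,9}; col 5 has {4,5,8}; box has {4,9}; main diagonal has {1,2,3,4,9}; anti-diagonal has {2,3,6,8,9} → only 7 remains.
R5C6 = 3: row 5 has {7,8,9}; col 6 has {1,2,5,6,9}; box has {4,7,9} → only 3 remains.
R5C8 = 1: row 5 has {3,7,8,9}; col 8 has {2,4,5,7,8}; box has {5,6,7,8,9} → only 1 remains.
R6C6 = 8: row 6 has {6}; col 6 has {1,2,3,5,6,9}; box has {3,4,7,9}; main diagonal has {1,2,3,4,7,9} → only 8 remains.
R6C8 = 3: row 6 has {6,8}; col 8 has {1,2,4,5,7,8}; box has {1,5,6,7,8,9} → only 3 remains.
R7C7 = 5: row 7 has {2,7,8}; col 7 has {1,2,3,4,6,7,8,9}; box has {1,2,4,7}; main diagonal has {1,2,3,4,7,8,9} → only 5 remains.
R7C9 = 3: row 7 has {2,5,7,8}; col 9 has {1,5,6,7,9}; box has {1,2,4,5,7} → only 3 remains.
R8C8 = 6: row 8 has {2,3}; col 8 has {1,2,3,4,5,7,8}; box has {1,2,3,4,5,7}; main diagonal has {1,2,3,4,5,7,8,9} → only 6 remains.
R8C9 = 8: row 8 has {2,3,6}; col 9 has {1,3,5,6,7,9}; box has {1,2,3,4,5,6,7} → only 8 remains.
R9C8 = 9: row 9 has {1,3,4,5,7,8}; col 8 has {1,2,3,4,5,6,7,8}; box has {1,2,3,4,5,6,7,8} → only 9 remains.
R1C6 = 7: row 1 has {1,4,5,6,8,9}; col 6 has {1,2,3,5,6,8,9}; box has {1,4,5,6,8,9} → only 7 remains.
R4C5 = 2: row 4 has {1,4,5,6,7,8,9}; col 5 has {4,5,7,8}; box has {3,4,7,8,9} → only 2 remains.
R6C5 = 1: row 6 has {3,6,8}; col 5 has {2,4,5,7,8}; box has {2,3,4,7,8,9} → only 1 remains.
R7C1 = 6: row 7 has {2,3,5,7,8}; col 1 has {1,4,8,9}; box has {3,7,8} → only 6 remains.
R7C3 = 4: row 7 has {2,3,5,6,7,8}; col 3 has {1,2,3,6,7,8}; box has {3,6,7,8}; anti-diagonal has {2,3,6,7,8,9} → only 4 remains.
R7C4 = 1: row 7 has {2,3,4,5,6,7,8}; col 4 has {3,4,8,9}; box has {2,3,5,8} → only 1 remains.
R8C1 = 5: row 8 has {2,3,6,8}; col 1 has {1,4,6,8,9}; box has {3,4,6,7,8} → only 5 remains.
R8C2 = 1: row 8 has {2,3,5,6,8}; col 2 has {3,5,6,7,8}; box has {3,4,5,6,7,8}; anti-diagonal has {2,3,4,6,7,8,9} → only 1 remains.
R8C4 = 7: row 8 has {1,2,3,5,6,8}; col 4 has {1,3,4,8,9}; box has {1,2,3,5,8} → only 7 remains.
R8C5 = 9: row 8 has {1,2,3,5,6,7,8}; col 5 has {1,2,4,5,7,8}; box has {1,2,3,5,7,8} → only 9 remains.
R8C6 = 4: row 8 has {1,2,3,5,6,7,8,9}; col 6 has {1,2,3,5,6,7,8,9}; box has {1,2,3,5,7,8,9} → only 4 remains.
R9C2 = 2: row 9 has {1,3,4,5,7,8,9}; col 2 has {1,3,5,6,7,8}; box has {1,3,4,5,6,7,8} → only 2 remains.
R9C5 = 6: row 9 has {1,2,3,4,5,7,8,9}; col 5 has {1,2,4,5,7,8,9}; box has {1,2,3,4,5,7,8,9} → only 6 remains.
R1C4 = 2: row 1 has {1,4,5,6,7,8,9}; col 4 has {1,3,4,7,8,9}; box has {1,4,5,6,7,8,9} → only 2 remains.
R1C5 = 3: row 1 has {1,2,4,5,6,7,8,9}; col 5 has {1,2,4,5,6,7,8,9}; box has {1,2,4,5,6,7,8,9} → only 3 remains.
R4C1 = 3: row 4 has {1,2,4,5,6,7,8,9}; col 1 has {1,4,5,6,8,9}; box has {1,6,8} → only 3 remains.

3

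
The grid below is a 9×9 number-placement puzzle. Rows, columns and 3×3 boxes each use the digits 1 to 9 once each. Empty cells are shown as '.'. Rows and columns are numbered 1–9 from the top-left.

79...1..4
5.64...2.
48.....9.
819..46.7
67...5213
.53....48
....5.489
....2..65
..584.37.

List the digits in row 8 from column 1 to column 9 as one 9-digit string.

948723165

R1C3 = 2: row 1 has {1,4,7,9}; col 3 has {3,5,6,9}; box has {4,5,6,7,8,9} → only 2 remains.
R2C2 = 3: row 2 has {2,4,5,6}; col 2 has {1,5,7,8,9}; box has {2,4,5,6,7,8,9} → only 3 remains.
R2C9 = 1: row 2 has {2,3,4,5,6}; col 9 has {3,4,5,7,8,9}; box has {2,4,9} → only 1 remains.
R3C3 = 1: row 3 has {4,8,9}; col 3 has {2,3,5,6,9}; box has {2,3,4,5,6,7,8,9} → only 1 remains.
R3C9 = 6: row 3 has {1,4,8,9}; col 9 has {1,3,4,5,7,8,9}; box has {1,2,4,9} → only 6 remains.
R4C5 = 3: row 4 has {1,4,6,7,8,9}; col 5 has {2,4,5}; box has {4,5} → only 3 remains.
R4C8 = 5: row 4 has {1,3,4,6,7,8,9}; col 8 has {1,2,4,6,7,8,9}; box has {1,2,3,4,6,7,8} → only 5 remains.
R5C3 = 4: row 5 has {1,2,3,5,6,7}; col 3 has {1,2,3,5,6,9}; box has {1,3,5,6,7,8,9} → only 4 remains.
R5C4 = 9: row 5 has {1,2,3,4,5,6,7}; col 4 has {4,8}; box has {3,4,5} → only 9 remains.
R5C5 = 8: row 5 has {1,2,3,4,5,6,7,9}; col 5 has {2,3,4,5}; box has {3,4,5,9} → only 8 remains.
R6C1 = 2: row 6 has {3,4,5,8}; col 1 has {4,5,6,7,8}; box has {1,3,4,5,6,7,8,9} → only 2 remains.
R6C7 = 9: row 6 has {2,3,4,5,8}; col 7 has {2,3,4,6}; box has {1,2,3,4,5,6,7,8} → only 9 remains.
R7C3 = 7: row 7 has {4,5,8,9}; col 3 has {1,2,3,4,5,6,9}; box has {5} → only 7 remains.
R8C2 = 4: row 8 has {2,5,6}; col 2 has {1,3,5,7,8,9}; box has {5,7} → only 4 remains.
R8C3 = 8: row 8 has {2,4,5,6}; col 3 has {1,2,3,4,5,6,7,9}; box has {4,5,7} → only 8 remains.
R8C7 = 1: row 8 has {2,4,5,6,8}; col 7 has {2,3,4,6,9}; box has {3,4,5,6,7,8,9} → only 1 remains.
R9C9 = 2: row 9 has {3,4,5,7,8}; col 9 has {1,3,4,5,6,7,8,9}; box has {1,3,4,5,6,7,8,9} → only 2 remains.
R1C5 = 6: row 1 has {1,2,4,7,9}; col 5 has {2,3,4,5,8}; box has {1,4} → only 6 remains.
R1C8 = 3: row 1 has {1,2,4,6,7,9}; col 8 has {1,2,4,5,6,7,8,9}; box has {1,2,4,6,9} → only 3 remains.
R3C5 = 7: row 3 has {1,4,6,8,9}; col 5 has {2,3,4,5,6,8}; box has {1,4,6} → only 7 remains.
R3C7 = 5: row 3 has {1,4,6,7,8,9}; col 7 has {1,2,3,4,6,9}; box has {1,2,3,4,6,9} → only 5 remains.
R4C4 = 2: row 4 has {1,3,4,5,6,7,8,9}; col 4 has {4,8,9}; box has {3,4,5,8,9} → only 2 remains.
R6C5 = 1: row 6 has {2,3,4,5,8,9}; col 5 has {2,3,4,5,6,7,8}; box has {2,3,4,5,8,9} → only 1 remains.
R9C2 = 6: row 9 has {2,3,4,5,7,8}; col 2 has {1,3,4,5,7,8,9}; box has {4,5,7,8} → only 6 remains.
R9C6 = 9: row 9 has {2,3,4,5,6,7,8}; col 6 has {1,4,5}; box has {2,4,5,8} → only 9 remains.
R1C4 = 5: row 1 has {1,2,3,4,6,7,9}; col 4 has {2,4,8,9}; box has {1,4,6,7} → only 5 remains.
R1C7 = 8: row 1 has {1,2,3,4,5,6,7,9}; col 7 has {1,2,3,4,5,6,9}; box has {1,2,3,4,5,6,9} → only 8 remains.
R2C5 = 9: row 2 has {1,2,3,4,5,6}; col 5 has {1,2,3,4,5,6,7,8}; box has {1,4,5,6,7} → only 9 remains.
R2C6 = 8: row 2 has {1,2,3,4,5,6,9}; col 6 has {1,4,5,9}; box has {1,4,5,6,7,9} → only 8 remains.
R2C7 = 7: row 2 has {1,2,3,4,5,6,8,9}; col 7 has {1,2,3,4,5,6,8,9}; box has {1,2,3,4,5,6,8,9} → only 7 remains.
R3C4 = 3: row 3 has {1,4,5,6,7,8,9}; col 4 has {2,4,5,8,9}; box has {1,4,5,6,7,8,9} → only 3 remains.
R3C6 = 2: row 3 has {1,3,4,5,6,7,8,9}; col 6 has {1,4,5,8,9}; box has {1,3,4,5,6,7,8,9} → only 2 remains.
R7C2 = 2: row 7 has {4,5,7,8,9}; col 2 has {1,3,4,5,6,7,8,9}; box has {4,5,6,7,8} → only 2 remains.
R8C4 = 7: row 8 has {1,2,4,5,6,8}; col 4 has {2,3,4,5,8,9}; box has {2,4,5,8,9} → only 7 remains.
R8C6 = 3: row 8 has {1,2,4,5,6,7,8}; col 6 has {1,2,4,5,8,9}; box has {2,4,5,7,8,9} → only 3 remains.
R9C1 = 1: row 9 has {2,3,4,5,6,7,8,9}; col 1 has {2,4,5,6,7,8}; box has {2,4,5,6,7,8} → only 1 remains.
R6C4 = 6: row 6 has {1,2,3,4,5,8,9}; col 4 has {2,3,4,5,7,8,9}; box has {1,2,3,4,5,8,9} → only 6 remains.
R6C6 = 7: row 6 has {1,2,3,4,5,6,8,9}; col 6 has {1,2,3,4,5,8,9}; box has {1,2,3,4,5,6,8,9} → only 7 remains.
R7C1 = 3: row 7 has {2,4,5,7,8,9}; col 1 has {1,2,4,5,6,7,8}; box has {1,2,4,5,6,7,8} → only 3 remains.
R7C4 = 1: row 7 has {2,3,4,5,7,8,9}; col 4 has {2,3,4,5,6,7,8,9}; box has {2,3,4,5,7,8,9} → only 1 remains.
R7C6 = 6: row 7 has {1,2,3,4,5,7,8,9}; col 6 has {1,2,3,4,5,7,8,9}; box has {1,2,3,4,5,7,8,9} → only 6 remains.
R8C1 = 9: row 8 has {1,2,3,4,5,6,7,8}; col 1 has {1,2,3,4,5,6,7,8}; box has {1,2,3,4,5,6,7,8} → only 9 remains.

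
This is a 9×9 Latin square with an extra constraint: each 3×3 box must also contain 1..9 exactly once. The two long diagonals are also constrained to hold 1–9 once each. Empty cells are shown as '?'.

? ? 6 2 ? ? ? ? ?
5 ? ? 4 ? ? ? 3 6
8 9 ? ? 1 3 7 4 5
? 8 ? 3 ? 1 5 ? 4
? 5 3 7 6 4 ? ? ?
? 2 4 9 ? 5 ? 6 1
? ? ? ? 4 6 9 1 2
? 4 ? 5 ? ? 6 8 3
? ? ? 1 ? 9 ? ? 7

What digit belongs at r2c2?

1

r1c8 = 9: row 1 has {2,6}; col 8 has {1,3,4,6,8}; box has {3,4,5,6,7} → only 9 remains.
r1c9 = 8: row 1 has {2,6,9}; col 9 has {1,2,3,4,5,6,7}; box has {3,4,5,6,7,9}; anti-diagonal has {1,3,4,6,7,9} → only 8 remains.
r2c2 = 1: row 2 has {3,4,5,6}; col 2 has {2,4,5,8,9}; box has {5,6,8,9}; main diagonal has {3,5,6,7,8,9} → only 1 remains.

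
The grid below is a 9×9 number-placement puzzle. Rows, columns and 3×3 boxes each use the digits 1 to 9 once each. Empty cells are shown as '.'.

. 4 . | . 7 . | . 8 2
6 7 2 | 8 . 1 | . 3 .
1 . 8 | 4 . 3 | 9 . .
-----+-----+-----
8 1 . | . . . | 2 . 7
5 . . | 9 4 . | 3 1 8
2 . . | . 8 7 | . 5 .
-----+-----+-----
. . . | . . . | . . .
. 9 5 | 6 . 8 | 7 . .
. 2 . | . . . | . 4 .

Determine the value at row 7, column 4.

2

row 1, column 4 = 5: row 1 has {2,4,7,8}; col 4 has {4,6,8,9}; box has {1,3,4,7,8} → only 5 remains.
row 2, column 5 = 9: row 2 has {1,2,3,6,7,8}; col 5 has {4,7,8}; box has {1,3,4,5,7,8} → only 9 remains.
row 3, column 2 = 5: row 3 has {1,3,4,8,9}; col 2 has {1,2,4,7,9}; box has {1,2,4,6,7,8} → only 5 remains.
row 3, column 9 = 6: row 3 has {1,3,4,5,8,9}; col 9 has {2,7,8}; box has {2,3,8,9} → only 6 remains.
row 4, column 4 = 3: row 4 has {1,2,7,8}; col 4 has {4,5,6,8,9}; box has {4,7,8,9} → only 3 remains.
row 5, column 2 = 6: row 5 has {1,3,4,5,8,9}; col 2 has {1,2,4,5,7,9}; box has {1,2,5,8} → only 6 remains.
row 5, column 3 = 7: row 5 has {1,3,4,5,6,8,9}; col 3 has {2,5,8}; box has {1,2,5,6,8} → only 7 remains.
row 5, column 6 = 2: row 5 has {1,3,4,5,6,7,8,9}; col 6 has {1,3,7,8}; box has {3,4,7,8,9} → only 2 remains.
row 6, column 2 = 3: row 6 has {2,5,7,8}; col 2 has {1,2,4,5,6,7,9}; box has {1,2,5,6,7,8} → only 3 remains.
row 6, column 4 = 1: row 6 has {2,3,5,7,8}; col 4 has {3,4,5,6,8,9}; box has {2,3,4,7,8,9} → only 1 remains.
row 7, column 2 = 8: row 7 has {}; col 2 has {1,2,3,4,5,6,7,9}; box has {2,5,9} → only 8 remains.
row 8, column 8 = 2: row 8 has {5,6,7,8,9}; col 8 has {1,3,4,5,8}; box has {4,7} → only 2 remains.
row 9, column 4 = 7: row 9 has {2,4}; col 4 has {1,3,4,5,6,8,9}; box has {6,8} → only 7 remains.
row 1, column 6 = 6: row 1 has {2,4,5,7,8}; col 6 has {1,2,3,7,8}; box has {1,3,4,5,7,8,9} → only 6 remains.
row 1, column 7 = 1: row 1 has {2,4,5,6,7,8}; col 7 has {2,3,7,9}; box has {2,3,6,8,9} → only 1 remains.
row 3, column 5 = 2: row 3 has {1,3,4,5,6,8,9}; col 5 has {4,7,8,9}; box has {1,3,4,5,6,7,8,9} → only 2 remains.
row 3, column 8 = 7: row 3 has {1,2,3,4,5,6,8,9}; col 8 has {1,2,3,4,5,8}; box has {1,2,3,6,8,9} → only 7 remains.
row 4, column 6 = 5: row 4 has {1,2,3,7,8}; col 6 has {1,2,3,6,7,8}; box has {1,2,3,4,7,8,9} → only 5 remains.
row 7, column 4 = 2: row 7 has {8}; col 4 has {1,3,4,5,6,7,8,9}; box has {6,7,8} → only 2 remains.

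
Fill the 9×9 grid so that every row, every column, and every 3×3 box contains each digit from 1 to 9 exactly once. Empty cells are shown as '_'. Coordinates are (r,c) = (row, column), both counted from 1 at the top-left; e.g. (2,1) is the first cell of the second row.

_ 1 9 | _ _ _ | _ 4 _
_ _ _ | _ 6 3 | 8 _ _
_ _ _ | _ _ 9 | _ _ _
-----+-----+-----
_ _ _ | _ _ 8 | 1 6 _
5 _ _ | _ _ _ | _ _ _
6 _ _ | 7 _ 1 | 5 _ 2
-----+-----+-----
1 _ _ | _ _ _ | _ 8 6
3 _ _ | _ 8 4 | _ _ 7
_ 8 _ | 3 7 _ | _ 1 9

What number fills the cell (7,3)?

4

(8,7) = 2: row 8 has {3,4,7,8}; col 7 has {1,5,8}; box has {1,6,7,8,9} → only 2 remains.
(8,8) = 5: row 8 has {2,3,4,7,8}; col 8 has {1,4,6,8}; box has {1,2,6,7,8,9} → only 5 remains.
(9,7) = 4: row 9 has {1,3,7,8,9}; col 7 has {1,2,5,8}; box has {1,2,5,6,7,8,9} → only 4 remains.
(7,7) = 3: row 7 has {1,6,8}; col 7 has {1,2,4,5,8}; box has {1,2,4,5,6,7,8,9} → only 3 remains.
(8,3) = 6: row 8 has {2,3,4,5,7,8}; col 3 has {9}; box has {1,3,8} → only 6 remains.
(9,1) = 2: row 9 has {1,3,4,7,8,9}; col 1 has {1,3,5,6}; box has {1,3,6,8} → only 2 remains.
(9,3) = 5: row 9 has {1,2,3,4,7,8,9}; col 3 has {6,9}; box has {1,2,3,6,8} → only 5 remains.
(9,6) = 6: row 9 has {1,2,3,4,5,7,8,9}; col 6 has {1,3,4,8,9}; box has {3,4,7,8} → only 6 remains.
(5,6) = 2: row 5 has {5}; col 6 has {1,3,4,6,8,9}; box has {1,7,8} → only 2 remains.
(7,6) = 5: row 7 has {1,3,6,8}; col 6 has {1,2,3,4,6,8,9}; box has {3,4,6,7,8} → only 5 remains.
(8,2) = 9: row 8 has {2,3,4,5,6,7,8}; col 2 has {1,8}; box has {1,2,3,5,6,8} → only 9 remains.
(8,4) = 1: row 8 has {2,3,4,5,6,7,8,9}; col 4 has {3,7}; box has {3,4,5,6,7,8} → only 1 remains.
(1,6) = 7: row 1 has {1,4,9}; col 6 has {1,2,3,4,5,6,8,9}; box has {3,6,9} → only 7 remains.
(1,7) = 6: row 1 has {1,4,7,9}; col 7 has {1,2,3,4,5,8}; box has {4,8} → only 6 remains.
(3,7) = 7: row 3 has {9}; col 7 has {1,2,3,4,5,6,8}; box has {4,6,8} → only 7 remains.
(5,7) = 9: row 5 has {2,5}; col 7 has {1,2,3,4,5,6,7,8}; box has {1,2,5,6} → only 9 remains.
(6,8) = 3: row 6 has {1,2,5,6,7}; col 8 has {1,4,5,6,8}; box has {1,2,5,6,9} → only 3 remains.
(1,1) = 8: row 1 has {1,4,6,7,9}; col 1 has {1,2,3,5,6}; box has {1,9} → only 8 remains.
(3,1) = 4: row 3 has {7,9}; col 1 has {1,2,3,5,6,8}; box has {1,8,9} → only 4 remains.
(3,8) = 2: row 3 has {4,7,9}; col 8 has {1,3,4,5,6,8}; box has {4,6,7,8} → only 2 remains.
(4,9) = 4: row 4 has {1,6,8}; col 9 has {2,6,7,9}; box has {1,2,3,5,6,9} → only 4 remains.
(5,8) = 7: row 5 has {2,5,9}; col 8 has {1,2,3,4,5,6,8}; box has {1,2,3,4,5,6,9} → only 7 remains.
(5,9) = 8: row 5 has {2,5,7,9}; col 9 has {2,4,6,7,9}; box has {1,2,3,4,5,6,7,9} → only 8 remains.
(6,2) = 4: row 6 has {1,2,3,5,6,7}; col 2 has {1,8,9}; box has {5,6} → only 4 remains.
(6,3) = 8: row 6 has {1,2,3,4,5,6,7}; col 3 has {5,6,9}; box has {4,5,6} → only 8 remains.
(6,5) = 9: row 6 has {1,2,3,4,5,6,7,8}; col 5 has {6,7,8}; box has {1,2,7,8} → only 9 remains.
(7,2) = 7: row 7 has {1,3,5,6,8}; col 2 has {1,4,8,9}; box has {1,2,3,5,6,8,9} → only 7 remains.
(7,3) = 4: row 7 has {1,3,5,6,7,8}; col 3 has {5,6,8,9}; box has {1,2,3,5,6,7,8,9} → only 4 remains.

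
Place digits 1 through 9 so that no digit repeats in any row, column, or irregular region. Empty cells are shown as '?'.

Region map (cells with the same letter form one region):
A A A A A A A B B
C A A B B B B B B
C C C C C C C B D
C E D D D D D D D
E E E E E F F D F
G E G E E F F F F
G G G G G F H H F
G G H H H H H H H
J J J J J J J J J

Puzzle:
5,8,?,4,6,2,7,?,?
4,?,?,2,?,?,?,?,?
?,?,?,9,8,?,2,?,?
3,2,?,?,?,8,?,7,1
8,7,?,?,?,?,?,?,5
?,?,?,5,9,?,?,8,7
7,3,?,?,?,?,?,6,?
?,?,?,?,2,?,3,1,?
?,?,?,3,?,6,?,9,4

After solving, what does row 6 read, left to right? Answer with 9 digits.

row 1, column 8 = 3 (sole candidate).
row 1, column 9 = 9 (sole candidate).
row 2, column 8 = 5 (sole candidate).
row 3, column 8 = 4 (sole candidate).
row 4, column 4 = 6 (sole candidate).
row 5, column 4 = 1 (sole candidate).
row 5, column 8 = 2 (sole candidate).
row 7, column 4 = 8 (sole candidate).
row 7, column 9 = 2 (sole candidate).
row 8, column 4 = 7 (sole candidate).
row 8, column 9 = 8 (sole candidate).
row 1, column 3 = 1 (sole candidate).
row 2, column 2 = 9 (sole candidate).
row 2, column 3 = 3 (sole candidate).
row 2, column 9 = 6 (sole candidate).
row 3, column 9 = 3 (sole candidate).
row 2, column 7 = 8 (hidden single in row 2).
row 6, column 6 = 3: in row 6, 3 can only go here (every other open cell in that row sees a 3).
row 5, column 5 = 3 (hidden single in row 5).
row 9, column 3 = 8 (hidden single in row 9).
row 9, column 1 = 2 (hidden single in row 9).
row 9, column 5 = 7 (hidden single in row 9).
row 2, column 5 = 1 (sole candidate).
row 2, column 6 = 7 (sole candidate).
row 3, column 3 = 7 (hidden single in row 3).
row 6, column 3 = 2: in row 6, 2 can only go here (every other open cell in that row sees a 2).
row 7, column 6 = 1 (hidden single in row 7).
row 3, column 6 = 5 (sole candidate).
row 6, column 1 = 1: in row 6, 1 can only go here (every other open cell in that row sees a 1).
row 3, column 1 = 6 (sole candidate).
row 3, column 2 = 1 (sole candidate).
row 8, column 1 = 9 (sole candidate).
row 8, column 6 = 4 (sole candidate).
row 9, column 2 = 5 (sole candidate).
row 9, column 7 = 1 (sole candidate).
row 5, column 6 = 9 (sole candidate).
row 8, column 2 = 6 (sole candidate).
row 8, column 3 = 5 (sole candidate).
row 6, column 2 = 4: row 6 has {1,2,3,5,7,8,9}; col 2 has {1,2,3,5,6,7,8,9}; region has {1,2,3,5,7,8,9} → only 4 remains.
row 6, column 7 = 6: row 6 has {1,2,3,4,5,7,8,9}; col 7 has {1,2,3,7,8}; region has {1,2,3,5,7,8,9} → only 6 remains.

142593687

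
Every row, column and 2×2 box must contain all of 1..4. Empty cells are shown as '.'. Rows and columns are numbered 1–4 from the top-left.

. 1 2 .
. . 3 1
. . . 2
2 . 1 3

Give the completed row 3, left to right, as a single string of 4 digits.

1342

R1C4 = 4 (sole candidate).
R2C1 = 4 (sole candidate).
R2C2 = 2 (sole candidate).
R3C3 = 4: row 3 has {2}; col 3 has {1,2,3}; box has {1,2,3} → only 4 remains.
R4C2 = 4 (sole candidate).
R1C1 = 3 (sole candidate).
R3C1 = 1: row 3 has {2,4}; col 1 has {2,3,4}; box has {2,4} → only 1 remains.
R3C2 = 3: row 3 has {1,2,4}; col 2 has {1,2,4}; box has {1,2,4} → only 3 remains.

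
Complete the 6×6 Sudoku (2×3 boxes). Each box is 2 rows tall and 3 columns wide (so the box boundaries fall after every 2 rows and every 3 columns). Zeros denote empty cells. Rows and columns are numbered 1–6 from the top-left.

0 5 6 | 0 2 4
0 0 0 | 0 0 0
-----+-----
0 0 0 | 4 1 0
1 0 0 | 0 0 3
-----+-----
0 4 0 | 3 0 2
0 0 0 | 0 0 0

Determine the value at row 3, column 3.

row 1, column 1 = 3: row 1 has {2,4,5,6}; col 1 has {1}; box has {5,6} → only 3 remains.
row 1, column 4 = 1: row 1 has {2,3,4,5,6}; col 4 has {3,4}; box has {2,4} → only 1 remains.
row 2, column 5 = 3: in row 2, 3 can only go here (every other open cell in that row sees a 3).
row 4, column 3 = 4: in row 4, 4 can only go here (every other open cell in that row sees a 4).
row 2, column 1 = 4: in row 2, 4 can only go here (every other open cell in that row sees a 4).
row 5, column 3 = 1: in row 5, 1 can only go here (every other open cell in that row sees a 1).
row 2, column 3 = 2: row 2 has {3,4}; col 3 has {1,4,6}; box has {3,4,5,6} → only 2 remains.
row 2, column 2 = 1: row 2 has {2,3,4}; col 2 has {4,5}; box has {2,3,4,5,6} → only 1 remains.
row 6, column 6 = 1: in row 6, 1 can only go here (every other open cell in that row sees a 1).
row 6, column 5 = 4: in row 6, 4 can only go here (every other open cell in that row sees a 4).
row 4, column 4 = 2: in column 4, 2 can only go here (every other open cell in that column sees a 2).
row 4, column 2 = 6: row 4 has {1,2,3,4}; col 2 has {1,4,5}; box has {1,4} → only 6 remains.
row 4, column 5 = 5: row 4 has {1,2,3,4,6}; col 5 has {1,2,3,4}; box has {1,2,3,4} → only 5 remains.
row 5, column 5 = 6: row 5 has {1,2,3,4}; col 5 has {1,2,3,4,5}; box has {1,2,3,4} → only 6 remains.
row 6, column 4 = 5: row 6 has {1,4}; col 4 has {1,2,3,4}; box has {1,2,3,4,6} → only 5 remains.
row 2, column 4 = 6: row 2 has {1,2,3,4}; col 4 has {1,2,3,4,5}; box has {1,2,3,4} → only 6 remains.
row 2, column 6 = 5: row 2 has {1,2,3,4,6}; col 6 has {1,2,3,4}; box has {1,2,3,4,6} → only 5 remains.
row 3, column 6 = 6: row 3 has {1,4}; col 6 has {1,2,3,4,5}; box has {1,2,3,4,5} → only 6 remains.
row 5, column 1 = 5: row 5 has {1,2,3,4,6}; col 1 has {1,3,4}; box has {1,4} → only 5 remains.
row 6, column 3 = 3: row 6 has {1,4,5}; col 3 has {1,2,4,6}; box has {1,4,5} → only 3 remains.
row 3, column 1 = 2: row 3 has {1,4,6}; col 1 has {1,3,4,5}; box has {1,4,6} → only 2 remains.
row 3, column 2 = 3: row 3 has {1,2,4,6}; col 2 has {1,4,5,6}; box has {1,2,4,6} → only 3 remains.
row 3, column 3 = 5: row 3 has {1,2,3,4,6}; col 3 has {1,2,3,4,6}; box has {1,2,3,4,6} → only 5 remains.

5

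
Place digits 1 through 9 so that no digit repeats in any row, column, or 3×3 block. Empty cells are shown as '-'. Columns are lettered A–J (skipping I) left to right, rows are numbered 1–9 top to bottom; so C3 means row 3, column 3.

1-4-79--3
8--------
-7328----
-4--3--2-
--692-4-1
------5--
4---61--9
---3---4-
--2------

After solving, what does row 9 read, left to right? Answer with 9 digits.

682794315

F2 = 3: in row 2, 3 can only go here (every other open cell in that row sees a 3).
G7 = 2: in row 7, 2 can only go here (every other open cell in that row sees a 2).
B1 = 2: in row 1, 2 can only go here (every other open cell in that row sees a 2).
J2 = 2: in row 2, 2 can only go here (every other open cell in that row sees a 2).
A6 = 2: in row 6, 2 can only go here (every other open cell in that row sees a 2).
F8 = 2: in row 8, 2 can only go here (every other open cell in that row sees a 2).
G9 = 3: in column 7, 3 can only go here (every other open cell in that column sees a 3).
B7 = 3: in row 7, 3 can only go here (every other open cell in that row sees a 3).
H6 = 3: in row 6, 3 can only go here (every other open cell in that row sees a 3).
A5 = 3: in row 5, 3 can only go here (every other open cell in that row sees a 3).
J3 = 4: in column 9, 4 can only go here (every other open cell in that column sees a 4).
G4 = 9: in box 6, 9 can only go here (every other open cell in that box sees a 9).
Singles propagation stalls before every target cell is settled. Branch on D1 (candidates {5,6}).
  Try D1 = 6: this forces G1=8, H1=5, F3=5, B5=5, A4=7, C2=5, D4=5; then row 7 has no cell left for 5 — contradiction.
So D1 = 5.
F3 = 6 (sole candidate).
G3 = 1 (sole candidate).
H9 = 1: in column 8, 1 can only go here (every other open cell in that column sees a 1).
B2 = 6 (hidden single in box 1).
G2 = 7 (sole candidate).
H1 = 6 (hidden single in column 8).
G1 = 8 (sole candidate).
G8 = 6 (sole candidate).
A9 = 6: in row 9, 6 can only go here (every other open cell in that row sees a 6).
Singles propagation stalls; B9 is still open with candidates {5,8,9}.
  Try B9 = 5: this forces B5=8, H5=7, F5=5, H7=5; then column 8 has no cell left for 8 — contradiction.
  Try B9 = 9: this forces C6=9, C2=5, H2=9, A3=9, H3=5; then row 7 has no cell left for 5 — contradiction.
So B9 = 8.
B5 = 5 (sole candidate).
A4 = 7 (sole candidate).
F4 = 5 (hidden single in row 4).
J8 = 8 (hidden single in row 8).
J4 = 6 (sole candidate).
J6 = 7 (sole candidate).
J9 = 5: row 9 has {1,2,3,6,8}; col 9 has {1,2,3,4,6,7,8,9}; box has {1,2,3,4,6,8,9} → only 5 remains.
H5 = 8 (sole candidate).
H7 = 7 (sole candidate).
F5 = 7 (sole candidate).
C7 = 5 (sole candidate).
D7 = 8 (sole candidate).
A8 = 9 (sole candidate).
B8 = 1 (sole candidate).
C8 = 7 (sole candidate).
E8 = 5 (sole candidate).
F9 = 4: row 9 has {1,2,3,5,6,8}; col 6 has {1,2,3,5,6,7,9}; box has {1,2,3,5,6,8} → only 4 remains.
C2 = 9 (sole candidate).
H2 = 5 (sole candidate).
A3 = 5 (sole candidate).
H3 = 9 (sole candidate).
D4 = 1 (sole candidate).
B6 = 9 (sole candidate).
E6 = 4 (sole candidate).
F6 = 8 (sole candidate).
D9 = 7: row 9 has {1,2,3,4,5,6,8}; col 4 has {1,2,3,5,8,9}; box has {1,2,3,4,5,6,8} → only 7 remains.
E9 = 9: row 9 has {1,2,3,4,5,6,7,8}; col 5 has {2,3,4,5,6,7,8}; box has {1,2,3,4,5,6,7,8} → only 9 remains.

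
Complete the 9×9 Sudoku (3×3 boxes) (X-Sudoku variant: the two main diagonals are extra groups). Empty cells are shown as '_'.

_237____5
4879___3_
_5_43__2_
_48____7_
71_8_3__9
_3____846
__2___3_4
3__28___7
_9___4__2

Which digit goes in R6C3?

R2C9 = 1 (sole candidate).
R3C9 = 8 (sole candidate).
R4C9 = 3 (sole candidate).
R5C8 = 5 (sole candidate).
R6C4 = 1 (sole candidate).
R8C2 = 6 (sole candidate).
R9C1 = 8 (sole candidate).
R2C7 = 6 (sole candidate).
R4C6 = 9 (sole candidate).
R5C3 = 6 (sole candidate).
R5C5 = 4 (sole candidate).
R5C7 = 2 (sole candidate).
R7C2 = 7 (sole candidate).
R1C8 = 9 (sole candidate).
R3C7 = 7 (sole candidate).
R4C7 = 1 (sole candidate).
R8C8 = 1 (sole candidate).
R9C7 = 5 (sole candidate).
R9C8 = 6 (sole candidate).
R1C1 = 6 (sole candidate).
R1C5 = 1 (sole candidate).
R1C6 = 8 (sole candidate).
R1C7 = 4 (sole candidate).
R3C3 = 9 (sole candidate).
R3C6 = 6 (sole candidate).
R4C4 = 5 (sole candidate).
R6C3 = 5: row 6 has {1,3,4,6,8}; col 3 has {2,3,6,7,8,9}; box has {1,3,4,6,7,8} → only 5 remains.

5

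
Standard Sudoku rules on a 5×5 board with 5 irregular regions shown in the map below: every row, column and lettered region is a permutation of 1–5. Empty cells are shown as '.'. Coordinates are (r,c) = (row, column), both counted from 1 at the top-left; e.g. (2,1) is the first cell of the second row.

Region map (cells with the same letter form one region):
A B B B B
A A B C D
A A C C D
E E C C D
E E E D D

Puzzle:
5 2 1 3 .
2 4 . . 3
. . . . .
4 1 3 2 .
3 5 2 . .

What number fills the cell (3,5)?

(1,5) = 4 (sole candidate).
(2,3) = 5 (sole candidate).
(2,4) = 1 (sole candidate).
(3,1) = 1 (sole candidate).
(3,2) = 3 (sole candidate).
(3,3) = 4 (sole candidate).
(3,4) = 5 (sole candidate).
(3,5) = 2: row 3 has {1,3,4,5}; col 5 has {3,4}; region has {3} → only 2 remains.

2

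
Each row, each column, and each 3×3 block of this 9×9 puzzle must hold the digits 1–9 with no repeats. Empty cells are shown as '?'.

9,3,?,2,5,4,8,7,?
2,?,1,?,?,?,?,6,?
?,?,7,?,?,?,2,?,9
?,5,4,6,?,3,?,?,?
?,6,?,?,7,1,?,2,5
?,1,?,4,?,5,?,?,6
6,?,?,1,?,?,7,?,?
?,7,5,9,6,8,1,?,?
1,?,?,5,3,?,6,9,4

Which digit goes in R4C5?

R1C3 = 6 (sole candidate).
R1C9 = 1 (sole candidate).
R2C9 = 3 (sole candidate).
R3C6 = 6 (sole candidate).
R4C7 = 9 (sole candidate).
R5C4 = 8 (sole candidate).
R6C7 = 3 (sole candidate).
R6C8 = 8 (sole candidate).
R7C6 = 2 (sole candidate).
R7C9 = 8 (sole candidate).
R8C8 = 3 (sole candidate).
R8C9 = 2 (sole candidate).
R9C6 = 7 (sole candidate).
R2C4 = 7 (sole candidate).
R2C6 = 9 (sole candidate).
R3C4 = 3 (sole candidate).
R4C5 = 2: row 4 has {3,4,5,6,9}; col 5 has {3,5,6,7}; box has {1,3,4,5,6,7,8} → only 2 remains.

2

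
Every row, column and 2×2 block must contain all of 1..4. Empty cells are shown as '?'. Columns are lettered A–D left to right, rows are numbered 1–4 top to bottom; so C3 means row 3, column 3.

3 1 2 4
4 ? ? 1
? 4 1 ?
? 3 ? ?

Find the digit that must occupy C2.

B2 = 2: row 2 has {1,4}; col 2 has {1,3,4}; box has {1,3,4} → only 2 remains.
C2 = 3: row 2 has {1,2,4}; col 3 has {1,2}; box has {1,2,4} → only 3 remains.

3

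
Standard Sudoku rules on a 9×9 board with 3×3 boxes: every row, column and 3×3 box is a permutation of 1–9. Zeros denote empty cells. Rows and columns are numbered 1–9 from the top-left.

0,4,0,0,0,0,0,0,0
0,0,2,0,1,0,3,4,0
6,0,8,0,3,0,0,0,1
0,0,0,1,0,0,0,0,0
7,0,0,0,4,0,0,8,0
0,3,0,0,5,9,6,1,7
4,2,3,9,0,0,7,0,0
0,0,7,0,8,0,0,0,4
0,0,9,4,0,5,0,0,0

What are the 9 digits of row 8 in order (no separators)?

157382964

R6C3 = 4: row 6 has {1,3,5,6,7,9}; col 3 has {2,3,7,8,9}; box has {3,7} → only 4 remains.
R7C5 = 6: row 7 has {2,3,4,7,9}; col 5 has {1,3,4,5,8}; box has {4,5,8,9} → only 6 remains.
R7C6 = 1: row 7 has {2,3,4,6,7,9}; col 6 has {5,9}; box has {4,5,6,8,9} → only 1 remains.
R7C8 = 5: row 7 has {1,2,3,4,6,7,9}; col 8 has {1,4,8}; box has {4,7} → only 5 remains.
R7C9 = 8: row 7 has {1,2,3,4,5,6,7,9}; col 9 has {1,4,7}; box has {4,5,7} → only 8 remains.
R1C1 = 3: in row 1, 3 can only go here (every other open cell in that row sees a 3).
R1C3 = 1: in row 1, 1 can only go here (every other open cell in that row sees a 1).
R3C6 = 4: in row 3, 4 can only go here (every other open cell in that row sees a 4).
R4C7 = 4: in row 4, 4 can only go here (every other open cell in that row sees a 4).
R5C2 = 1: in row 5, 1 can only go here (every other open cell in that row sees a 1).
R9C5 = 7: in row 9, 7 can only go here (every other open cell in that row sees a 7).
R4C5 = 2: row 4 has {1,4}; col 5 has {1,3,4,5,6,7,8}; box has {1,4,5,9} → only 2 remains.
R6C4 = 8: row 6 has {1,3,4,5,6,7,9}; col 4 has {1,4,9}; box has {1,2,4,5,9} → only 8 remains.
R1C5 = 9: row 1 has {1,3,4}; col 5 has {1,2,3,4,5,6,7,8}; box has {1,3,4} → only 9 remains.
R6C1 = 2: row 6 has {1,3,4,5,6,7,8,9}; col 1 has {3,4,6,7}; box has {1,3,4,7} → only 2 remains.
R2C6 = 8: in row 2, 8 can only go here (every other open cell in that row sees an 8).
R1C7 = 8: in row 1, 8 can only go here (every other open cell in that row sees an 8).
R4C6 = 7: in row 4, 7 can only go here (every other open cell in that row sees a 7).
Singles propagation stalls before every target cell is settled. Branch on R4C3 (candidates {5,6}).
  Try R4C3 = 5: this forces R5C3=6; then row 4 has no cell left for 6 — contradiction.
So R4C3 = 6.
R5C3 = 5 (sole candidate).
R4C9 = 5 (hidden single in row 4).
R1C4 = 5 (hidden single in row 1).
R1C8 = 7 (hidden single in row 1).
R4C8 = 3 (hidden single in row 4).
R9C9 = 3 (hidden single in row 9).
R3C7 = 5 (hidden single in column 7).
Singles propagation stalls; R8C2 is still open with candidates {5,6}.
  Try R8C2 = 6: this forces R9C2=8, R4C2=9, R9C1=1, R9C7=2, R9C8=6, R3C2=7, R3C4=2; then column 8 has no cell left for 2 — contradiction.
So R8C2 = 5.
R8C1 = 1: row 8 has {4,5,7,8}; col 1 has {2,3,4,6,7}; box has {2,3,4,5,7,9} → only 1 remains.
R9C1 = 8 (sole candidate).
R9C2 = 6 (sole candidate).
R9C8 = 2 (sole candidate).
R3C8 = 9 (sole candidate).
R4C1 = 9 (sole candidate).
R4C2 = 8 (sole candidate).
R8C7 = 9: row 8 has {1,4,5,7,8}; col 7 has {3,4,5,6,7,8}; box has {2,3,4,5,7,8} → only 9 remains.
R8C8 = 6: row 8 has {1,4,5,7,8,9}; col 8 has {1,2,3,4,5,7,8,9}; box has {2,3,4,5,7,8,9} → only 6 remains.
R9C7 = 1 (sole candidate).
R2C1 = 5 (sole candidate).
R2C9 = 6 (sole candidate).
R3C2 = 7 (sole candidate).
R3C4 = 2 (sole candidate).
R5C7 = 2 (sole candidate).
R5C9 = 9 (sole candidate).
R8C4 = 3: row 8 has {1,4,5,6,7,8,9}; col 4 has {1,2,4,5,8,9}; box has {1,4,5,6,7,8,9} → only 3 remains.
R8C6 = 2: row 8 has {1,3,4,5,6,7,8,9}; col 6 has {1,4,5,7,8,9}; box has {1,3,4,5,6,7,8,9} → only 2 remains.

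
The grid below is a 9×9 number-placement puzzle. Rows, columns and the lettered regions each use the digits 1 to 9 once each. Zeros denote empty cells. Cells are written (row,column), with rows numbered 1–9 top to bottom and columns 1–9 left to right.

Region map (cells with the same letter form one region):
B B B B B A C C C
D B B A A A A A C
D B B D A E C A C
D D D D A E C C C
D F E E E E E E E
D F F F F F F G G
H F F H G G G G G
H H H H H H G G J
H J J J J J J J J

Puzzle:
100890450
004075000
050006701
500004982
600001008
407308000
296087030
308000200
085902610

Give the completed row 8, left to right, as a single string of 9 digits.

318659247

(1,6) = 3: row 1 has {1,4,5,8,9}; col 6 has {1,2,4,5,6,7,8}; region has {5,7} → only 3 remains.
(1,9) = 6: row 1 has {1,3,4,5,8,9}; col 9 has {1,2,8}; region has {1,2,4,5,7,8,9} → only 6 remains.
(2,9) = 3: row 2 has {4,5,7}; col 9 has {1,2,6,8}; region has {1,2,4,5,6,7,8,9} → only 3 remains.
(3,4) = 2: row 3 has {1,5,6,7}; col 4 has {3,8,9}; region has {4,5,6} → only 2 remains.
(3,5) = 4: row 3 has {1,2,5,6,7}; col 5 has {7,8,9}; region has {3,5,7} → only 4 remains.
(3,8) = 9: row 3 has {1,2,4,5,6,7}; col 8 has {1,3,5,8}; region has {3,4,5,7} → only 9 remains.
(6,8) = 6: row 6 has {3,4,7,8}; col 8 has {1,3,5,8,9}; region has {2,3,7,8} → only 6 remains.
(8,6) = 9: row 8 has {2,3,8}; col 6 has {1,2,3,4,5,6,7,8}; region has {2,3,8} → only 9 remains.
(8,8) = 4: row 8 has {2,3,8,9}; col 8 has {1,3,5,6,8,9}; region has {2,3,6,7,8} → only 4 remains.
(8,9) = 7: row 8 has {2,3,4,8,9}; col 9 has {1,2,3,6,8}; region has {1,2,5,6,8,9} → only 7 remains.
(9,1) = 7: row 9 has {1,2,5,6,8,9}; col 1 has {1,2,3,4,5,6}; region has {2,3,8,9} → only 7 remains.
(9,5) = 3: row 9 has {1,2,5,6,7,8,9}; col 5 has {4,7,8,9}; region has {1,2,5,6,7,8,9} → only 3 remains.
(9,9) = 4: row 9 has {1,2,3,5,6,7,8,9}; col 9 has {1,2,3,6,7,8}; region has {1,2,3,5,6,7,8,9} → only 4 remains.
(1,3) = 2: row 1 has {1,3,4,5,6,8,9}; col 3 has {4,5,6,7,8}; region has {1,4,5,8,9} → only 2 remains.
(2,2) = 6: row 2 has {3,4,5,7}; col 2 has {5,8,9}; region has {1,2,4,5,8,9} → only 6 remains.
(2,4) = 1: row 2 has {3,4,5,6,7}; col 4 has {2,3,8,9}; region has {3,4,5,7,9} → only 1 remains.
(2,7) = 8: row 2 has {1,3,4,5,6,7}; col 7 has {2,4,6,7,9}; region has {1,3,4,5,7,9} → only 8 remains.
(2,8) = 2: row 2 has {1,3,4,5,6,7,8}; col 8 has {1,3,4,5,6,8,9}; region has {1,3,4,5,7,8,9} → only 2 remains.
(3,1) = 8: row 3 has {1,2,4,5,6,7,9}; col 1 has {1,2,3,4,5,6,7}; region has {2,4,5,6} → only 8 remains.
(3,3) = 3: row 3 has {1,2,4,5,6,7,8,9}; col 3 has {2,4,5,6,7,8}; region has {1,2,4,5,6,8,9} → only 3 remains.
(4,3) = 1: row 4 has {2,4,5,8,9}; col 3 has {2,3,4,5,6,7,8}; region has {2,4,5,6,8} → only 1 remains.
(4,4) = 7: row 4 has {1,2,4,5,8,9}; col 4 has {1,2,3,8,9}; region has {1,2,4,5,6,8} → only 7 remains.
(4,5) = 6: row 4 has {1,2,4,5,7,8,9}; col 5 has {3,4,7,8,9}; region has {1,2,3,4,5,7,8,9} → only 6 remains.
(5,3) = 9: row 5 has {1,6,8}; col 3 has {1,2,3,4,5,6,7,8}; region has {1,4,6,8} → only 9 remains.
(5,4) = 5: row 5 has {1,6,8,9}; col 4 has {1,2,3,7,8,9}; region has {1,4,6,8,9} → only 5 remains.
(5,5) = 2: row 5 has {1,5,6,8,9}; col 5 has {3,4,6,7,8,9}; region has {1,4,5,6,8,9} → only 2 remains.
(5,7) = 3: row 5 has {1,2,5,6,8,9}; col 7 has {2,4,6,7,8,9}; region has {1,2,4,5,6,8,9} → only 3 remains.
(5,8) = 7: row 5 has {1,2,3,5,6,8,9}; col 8 has {1,2,3,4,5,6,8,9}; region has {1,2,3,4,5,6,8,9} → only 7 remains.
(7,4) = 4: row 7 has {2,3,6,7,8,9}; col 4 has {1,2,3,5,7,8,9}; region has {2,3,7,8,9} → only 4 remains.
(7,9) = 5: row 7 has {2,3,4,6,7,8,9}; col 9 has {1,2,3,4,6,7,8}; region has {2,3,4,6,7,8} → only 5 remains.
(8,2) = 1: row 8 has {2,3,4,7,8,9}; col 2 has {5,6,8,9}; region has {2,3,4,7,8,9} → only 1 remains.
(8,4) = 6: row 8 has {1,2,3,4,7,8,9}; col 4 has {1,2,3,4,5,7,8,9}; region has {1,2,3,4,7,8,9} → only 6 remains.
(8,5) = 5: row 8 has {1,2,3,4,6,7,8,9}; col 5 has {2,3,4,6,7,8,9}; region has {1,2,3,4,6,7,8,9} → only 5 remains.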